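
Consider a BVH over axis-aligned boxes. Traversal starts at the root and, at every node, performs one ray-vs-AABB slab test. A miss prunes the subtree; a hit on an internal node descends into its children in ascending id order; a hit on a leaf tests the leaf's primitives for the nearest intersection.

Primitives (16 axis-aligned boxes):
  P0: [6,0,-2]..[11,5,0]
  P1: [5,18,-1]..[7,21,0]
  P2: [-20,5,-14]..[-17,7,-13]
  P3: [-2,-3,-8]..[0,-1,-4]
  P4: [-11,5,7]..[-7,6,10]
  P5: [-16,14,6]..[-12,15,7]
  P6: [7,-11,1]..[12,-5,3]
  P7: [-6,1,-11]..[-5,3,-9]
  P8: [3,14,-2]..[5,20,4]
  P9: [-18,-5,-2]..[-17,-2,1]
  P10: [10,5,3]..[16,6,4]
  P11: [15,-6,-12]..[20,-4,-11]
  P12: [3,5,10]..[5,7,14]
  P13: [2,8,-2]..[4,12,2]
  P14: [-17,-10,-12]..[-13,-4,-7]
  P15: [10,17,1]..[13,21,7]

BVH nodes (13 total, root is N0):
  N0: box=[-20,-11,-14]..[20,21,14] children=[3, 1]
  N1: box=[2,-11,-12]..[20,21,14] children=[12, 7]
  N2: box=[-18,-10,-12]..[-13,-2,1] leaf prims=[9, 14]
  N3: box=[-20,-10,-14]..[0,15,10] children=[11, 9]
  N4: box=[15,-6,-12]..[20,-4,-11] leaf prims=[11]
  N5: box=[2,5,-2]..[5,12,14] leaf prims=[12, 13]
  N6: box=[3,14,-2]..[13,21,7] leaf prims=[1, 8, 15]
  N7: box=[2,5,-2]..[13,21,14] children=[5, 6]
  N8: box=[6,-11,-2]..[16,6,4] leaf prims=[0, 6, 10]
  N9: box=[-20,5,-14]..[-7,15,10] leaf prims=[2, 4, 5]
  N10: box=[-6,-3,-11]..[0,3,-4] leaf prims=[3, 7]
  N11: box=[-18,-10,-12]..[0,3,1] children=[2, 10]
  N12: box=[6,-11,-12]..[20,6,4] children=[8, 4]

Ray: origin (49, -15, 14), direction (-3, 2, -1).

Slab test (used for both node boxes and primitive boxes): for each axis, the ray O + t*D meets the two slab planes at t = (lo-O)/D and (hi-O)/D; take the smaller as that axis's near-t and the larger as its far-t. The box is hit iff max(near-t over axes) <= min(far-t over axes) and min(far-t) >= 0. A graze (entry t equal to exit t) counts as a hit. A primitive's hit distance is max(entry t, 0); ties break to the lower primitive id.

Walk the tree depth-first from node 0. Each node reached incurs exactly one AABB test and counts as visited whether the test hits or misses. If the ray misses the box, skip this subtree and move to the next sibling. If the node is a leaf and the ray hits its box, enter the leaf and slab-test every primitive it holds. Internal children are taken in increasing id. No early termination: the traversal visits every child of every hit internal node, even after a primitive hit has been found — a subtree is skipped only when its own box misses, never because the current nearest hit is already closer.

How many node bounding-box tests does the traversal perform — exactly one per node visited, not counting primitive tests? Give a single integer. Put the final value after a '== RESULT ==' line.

Trace the traversal:
N0 x:[29/3,23] y:[2,18] z:[0,28] -> hit [29/3,18], descend [1, 3]
  N1 x:[29/3,47/3] y:[2,18] z:[0,26] -> hit [29/3,47/3], descend [7, 12]
    N7 x:[12,47/3] y:[10,18] z:[0,16] -> hit [12,47/3], descend [5, 6]
      N5 x:[44/3,47/3] y:[10,27/2] z:[0,16] -> miss, prune
      N6 x:[12,46/3] y:[29/2,18] z:[7,16] -> hit [29/2,46/3] leaf, test {P1(miss), P8@t=44/3, P15(miss)}
    N12 x:[29/3,43/3] y:[2,21/2] z:[10,26] -> hit [10,21/2], descend [4, 8]
      N4 x:[29/3,34/3] y:[9/2,11/2] z:[25,26] -> miss, prune
      N8 x:[11,43/3] y:[2,21/2] z:[10,16] -> miss, prune
  N3 x:[49/3,23] y:[5/2,15] z:[4,28] -> miss, prune

order=[0, 1, 7, 5, 6, 12, 4, 8, 3]  |boxes|=9  |leaves|=1  hit=P8

== RESULT ==
9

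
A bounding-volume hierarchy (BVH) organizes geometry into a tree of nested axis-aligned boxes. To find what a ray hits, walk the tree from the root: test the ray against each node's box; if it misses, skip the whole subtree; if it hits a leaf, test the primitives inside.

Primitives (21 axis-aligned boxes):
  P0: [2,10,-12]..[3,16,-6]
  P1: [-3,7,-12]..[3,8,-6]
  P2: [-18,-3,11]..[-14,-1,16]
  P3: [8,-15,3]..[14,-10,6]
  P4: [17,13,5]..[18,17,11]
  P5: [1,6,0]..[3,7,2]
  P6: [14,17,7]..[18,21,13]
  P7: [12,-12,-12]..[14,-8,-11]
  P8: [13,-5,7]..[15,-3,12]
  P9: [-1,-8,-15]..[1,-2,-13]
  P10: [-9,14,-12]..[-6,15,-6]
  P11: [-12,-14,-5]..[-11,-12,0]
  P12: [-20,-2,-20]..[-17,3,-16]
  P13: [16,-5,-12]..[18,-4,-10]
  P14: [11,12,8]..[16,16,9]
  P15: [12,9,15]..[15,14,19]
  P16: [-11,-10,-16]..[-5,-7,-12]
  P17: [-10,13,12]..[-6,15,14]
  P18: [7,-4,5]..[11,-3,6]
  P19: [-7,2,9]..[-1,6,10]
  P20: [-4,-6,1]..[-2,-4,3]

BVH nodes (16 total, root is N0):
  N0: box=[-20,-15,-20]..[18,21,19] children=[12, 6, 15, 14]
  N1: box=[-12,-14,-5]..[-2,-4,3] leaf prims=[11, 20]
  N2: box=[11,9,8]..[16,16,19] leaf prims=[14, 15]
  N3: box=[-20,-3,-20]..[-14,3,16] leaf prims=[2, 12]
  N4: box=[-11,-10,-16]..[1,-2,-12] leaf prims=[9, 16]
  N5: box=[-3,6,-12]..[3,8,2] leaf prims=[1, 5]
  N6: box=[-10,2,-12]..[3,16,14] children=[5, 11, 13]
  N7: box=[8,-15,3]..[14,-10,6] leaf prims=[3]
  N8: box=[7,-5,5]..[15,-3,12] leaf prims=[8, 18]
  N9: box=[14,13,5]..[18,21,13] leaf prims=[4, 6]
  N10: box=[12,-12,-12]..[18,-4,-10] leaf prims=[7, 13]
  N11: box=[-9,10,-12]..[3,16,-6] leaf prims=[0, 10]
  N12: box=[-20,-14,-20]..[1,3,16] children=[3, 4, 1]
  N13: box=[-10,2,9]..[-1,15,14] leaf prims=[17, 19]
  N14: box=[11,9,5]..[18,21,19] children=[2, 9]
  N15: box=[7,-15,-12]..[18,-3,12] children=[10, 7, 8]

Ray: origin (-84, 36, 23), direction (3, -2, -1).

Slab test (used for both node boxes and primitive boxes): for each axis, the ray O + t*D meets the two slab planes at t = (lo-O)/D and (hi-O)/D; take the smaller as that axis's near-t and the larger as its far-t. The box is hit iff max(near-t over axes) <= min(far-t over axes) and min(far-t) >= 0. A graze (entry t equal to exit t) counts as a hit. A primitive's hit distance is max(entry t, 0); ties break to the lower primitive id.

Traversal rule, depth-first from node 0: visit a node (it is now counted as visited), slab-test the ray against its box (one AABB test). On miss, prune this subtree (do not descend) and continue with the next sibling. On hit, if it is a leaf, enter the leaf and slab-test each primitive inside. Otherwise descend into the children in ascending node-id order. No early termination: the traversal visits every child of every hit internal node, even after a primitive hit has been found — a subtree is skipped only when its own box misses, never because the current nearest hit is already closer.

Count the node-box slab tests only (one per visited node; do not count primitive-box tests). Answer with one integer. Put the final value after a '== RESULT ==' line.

Walk:
N0 x:[64/3,34] y:[15/2,51/2] z:[4,43] -> hit [64/3,51/2], descend [6, 12, 14, 15]
  N6 x:[74/3,29] y:[10,17] z:[9,35] -> miss, prune
  N12 x:[64/3,85/3] y:[33/2,25] z:[7,43] -> hit [64/3,25], descend [1, 3, 4]
    N1 x:[24,82/3] y:[20,25] z:[20,28] -> hit [24,25] leaf, test {P11@t=24, P20(miss)}
    N3 x:[64/3,70/3] y:[33/2,39/2] z:[7,43] -> miss, prune
    N4 x:[73/3,85/3] y:[19,23] z:[35,39] -> miss, prune
  N14 x:[95/3,34] y:[15/2,27/2] z:[4,18] -> miss, prune
  N15 x:[91/3,34] y:[39/2,51/2] z:[11,35] -> miss, prune

8 AABB tests over nodes [0, 6, 12, 1, 3, 4, 14, 15]; 1 leaf entered; closest P11.

== RESULT ==
8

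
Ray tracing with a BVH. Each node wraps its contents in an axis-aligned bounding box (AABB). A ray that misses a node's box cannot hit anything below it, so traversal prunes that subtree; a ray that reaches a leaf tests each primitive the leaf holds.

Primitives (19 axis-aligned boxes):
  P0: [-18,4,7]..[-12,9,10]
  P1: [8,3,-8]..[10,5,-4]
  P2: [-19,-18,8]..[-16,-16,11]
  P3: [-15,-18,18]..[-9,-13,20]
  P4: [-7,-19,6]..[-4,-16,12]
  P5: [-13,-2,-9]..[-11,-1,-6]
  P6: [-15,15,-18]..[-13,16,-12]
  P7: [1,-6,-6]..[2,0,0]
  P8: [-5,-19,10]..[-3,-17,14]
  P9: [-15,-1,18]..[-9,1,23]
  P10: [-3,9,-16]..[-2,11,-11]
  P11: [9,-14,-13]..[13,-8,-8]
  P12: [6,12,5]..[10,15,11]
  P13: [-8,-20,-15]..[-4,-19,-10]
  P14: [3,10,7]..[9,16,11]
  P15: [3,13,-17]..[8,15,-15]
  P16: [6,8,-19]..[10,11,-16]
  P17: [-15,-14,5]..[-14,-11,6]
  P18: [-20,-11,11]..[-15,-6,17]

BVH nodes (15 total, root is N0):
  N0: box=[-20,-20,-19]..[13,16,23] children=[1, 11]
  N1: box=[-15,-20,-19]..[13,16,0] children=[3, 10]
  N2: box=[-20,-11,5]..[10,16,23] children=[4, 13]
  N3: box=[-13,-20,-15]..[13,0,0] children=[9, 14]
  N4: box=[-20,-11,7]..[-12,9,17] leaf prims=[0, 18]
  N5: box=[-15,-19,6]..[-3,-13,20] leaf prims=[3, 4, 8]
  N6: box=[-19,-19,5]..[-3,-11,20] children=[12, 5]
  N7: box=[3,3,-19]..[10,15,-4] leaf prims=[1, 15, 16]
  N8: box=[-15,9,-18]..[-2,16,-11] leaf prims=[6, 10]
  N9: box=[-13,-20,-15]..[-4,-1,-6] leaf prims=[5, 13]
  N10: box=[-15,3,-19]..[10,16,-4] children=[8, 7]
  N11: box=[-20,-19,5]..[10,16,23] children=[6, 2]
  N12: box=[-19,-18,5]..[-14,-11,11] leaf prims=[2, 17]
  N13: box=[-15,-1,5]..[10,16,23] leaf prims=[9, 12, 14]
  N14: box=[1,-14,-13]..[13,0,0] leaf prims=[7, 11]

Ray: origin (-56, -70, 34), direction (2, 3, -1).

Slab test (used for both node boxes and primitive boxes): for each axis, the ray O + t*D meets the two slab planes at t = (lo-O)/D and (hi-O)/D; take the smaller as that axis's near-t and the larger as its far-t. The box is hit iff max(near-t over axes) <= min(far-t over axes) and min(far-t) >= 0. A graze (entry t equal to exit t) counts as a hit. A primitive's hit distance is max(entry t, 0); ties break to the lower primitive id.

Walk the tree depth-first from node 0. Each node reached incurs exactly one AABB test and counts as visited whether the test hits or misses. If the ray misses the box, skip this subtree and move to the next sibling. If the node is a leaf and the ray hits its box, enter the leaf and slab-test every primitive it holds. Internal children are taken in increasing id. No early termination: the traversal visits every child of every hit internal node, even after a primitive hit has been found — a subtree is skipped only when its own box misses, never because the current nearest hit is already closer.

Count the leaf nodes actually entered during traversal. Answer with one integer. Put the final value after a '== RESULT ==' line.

Trace the traversal:
N0 x:[18,69/2] y:[50/3,86/3] z:[11,53] -> hit [18,86/3], descend [1, 11]
  N1 x:[41/2,69/2] y:[50/3,86/3] z:[34,53] -> miss, prune
  N11 x:[18,33] y:[17,86/3] z:[11,29] -> hit [18,86/3], descend [2, 6]
    N2 x:[18,33] y:[59/3,86/3] z:[11,29] -> hit [59/3,86/3], descend [4, 13]
      N4 x:[18,22] y:[59/3,79/3] z:[17,27] -> hit [59/3,22] leaf, test {P0(miss), P18@t=59/3}
      N13 x:[41/2,33] y:[23,86/3] z:[11,29] -> hit [23,86/3] leaf, test {P9(miss), P12(miss), P14(miss)}
    N6 x:[37/2,53/2] y:[17,59/3] z:[14,29] -> hit [37/2,59/3], descend [5, 12]
      N5 x:[41/2,53/2] y:[17,19] z:[14,28] -> miss, prune
      N12 x:[37/2,21] y:[52/3,59/3] z:[23,29] -> miss, prune

Summary -> nodes [0, 1, 11, 2, 4, 13, 6, 5, 12]; box-tests=9; leaf-entries=2; first=P18

== RESULT ==
2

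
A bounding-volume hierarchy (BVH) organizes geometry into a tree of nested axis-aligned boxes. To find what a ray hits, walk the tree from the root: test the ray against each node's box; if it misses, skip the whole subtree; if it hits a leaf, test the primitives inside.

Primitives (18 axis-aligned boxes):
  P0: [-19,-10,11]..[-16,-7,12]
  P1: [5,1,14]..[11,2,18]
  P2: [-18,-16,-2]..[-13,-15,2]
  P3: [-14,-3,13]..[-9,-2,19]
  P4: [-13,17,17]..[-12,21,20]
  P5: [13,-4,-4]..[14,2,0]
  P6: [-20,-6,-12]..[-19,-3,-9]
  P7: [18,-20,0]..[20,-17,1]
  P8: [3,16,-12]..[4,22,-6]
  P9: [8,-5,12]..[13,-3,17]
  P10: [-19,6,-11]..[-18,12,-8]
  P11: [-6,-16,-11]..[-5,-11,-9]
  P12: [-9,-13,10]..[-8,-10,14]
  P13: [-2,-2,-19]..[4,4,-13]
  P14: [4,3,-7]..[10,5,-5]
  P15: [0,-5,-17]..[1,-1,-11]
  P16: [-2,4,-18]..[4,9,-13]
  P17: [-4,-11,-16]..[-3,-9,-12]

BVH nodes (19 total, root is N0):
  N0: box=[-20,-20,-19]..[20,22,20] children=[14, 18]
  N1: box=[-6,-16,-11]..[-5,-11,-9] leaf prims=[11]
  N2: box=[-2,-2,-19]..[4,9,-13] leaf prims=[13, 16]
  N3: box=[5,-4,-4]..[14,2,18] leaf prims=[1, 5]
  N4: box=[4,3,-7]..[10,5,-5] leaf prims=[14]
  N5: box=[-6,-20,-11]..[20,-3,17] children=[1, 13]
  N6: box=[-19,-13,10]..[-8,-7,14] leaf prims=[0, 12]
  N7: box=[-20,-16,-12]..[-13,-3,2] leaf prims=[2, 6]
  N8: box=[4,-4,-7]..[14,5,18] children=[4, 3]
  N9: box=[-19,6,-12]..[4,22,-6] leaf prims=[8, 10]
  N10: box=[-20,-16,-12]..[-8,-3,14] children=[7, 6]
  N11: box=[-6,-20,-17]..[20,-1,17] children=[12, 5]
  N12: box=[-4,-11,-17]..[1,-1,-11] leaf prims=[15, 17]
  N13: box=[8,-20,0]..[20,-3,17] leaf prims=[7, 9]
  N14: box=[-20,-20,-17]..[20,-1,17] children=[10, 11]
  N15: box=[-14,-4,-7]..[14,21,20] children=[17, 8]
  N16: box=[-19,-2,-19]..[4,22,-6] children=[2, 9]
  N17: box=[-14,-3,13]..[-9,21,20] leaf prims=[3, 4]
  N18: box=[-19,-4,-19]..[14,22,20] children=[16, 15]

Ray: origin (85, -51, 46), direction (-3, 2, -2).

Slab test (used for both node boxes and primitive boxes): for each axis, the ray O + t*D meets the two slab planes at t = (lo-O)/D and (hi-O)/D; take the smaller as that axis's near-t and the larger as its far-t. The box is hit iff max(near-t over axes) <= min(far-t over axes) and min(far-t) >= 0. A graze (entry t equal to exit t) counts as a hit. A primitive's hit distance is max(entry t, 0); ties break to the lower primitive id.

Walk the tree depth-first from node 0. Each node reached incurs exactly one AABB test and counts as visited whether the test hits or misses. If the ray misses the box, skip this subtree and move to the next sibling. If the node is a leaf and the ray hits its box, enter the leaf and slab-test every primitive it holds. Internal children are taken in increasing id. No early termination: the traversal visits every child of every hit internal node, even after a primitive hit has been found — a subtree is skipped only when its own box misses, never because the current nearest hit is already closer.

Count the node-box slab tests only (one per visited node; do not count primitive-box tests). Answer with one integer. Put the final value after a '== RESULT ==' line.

Traverse from the root:
N0 x:[65/3,35] y:[31/2,73/2] z:[13,65/2] -> hit [65/3,65/2], descend [14, 18]
  N14 x:[65/3,35] y:[31/2,25] z:[29/2,63/2] -> hit [65/3,25], descend [10, 11]
    N10 x:[31,35] y:[35/2,24] z:[16,29] -> miss, prune
    N11 x:[65/3,91/3] y:[31/2,25] z:[29/2,63/2] -> hit [65/3,25], descend [5, 12]
      N5 x:[65/3,91/3] y:[31/2,24] z:[29/2,57/2] -> hit [65/3,24], descend [1, 13]
        N1 x:[30,91/3] y:[35/2,20] z:[55/2,57/2] -> miss, prune
        N13 x:[65/3,77/3] y:[31/2,24] z:[29/2,23] -> hit [65/3,23] leaf, test {P7(miss), P9(miss)}
      N12 x:[28,89/3] y:[20,25] z:[57/2,63/2] -> miss, prune
  N18 x:[71/3,104/3] y:[47/2,73/2] z:[13,65/2] -> hit [71/3,65/2], descend [15, 16]
    N15 x:[71/3,33] y:[47/2,36] z:[13,53/2] -> hit [71/3,53/2], descend [8, 17]
      N8 x:[71/3,27] y:[47/2,28] z:[14,53/2] -> hit [71/3,53/2], descend [3, 4]
        N3 x:[71/3,80/3] y:[47/2,53/2] z:[14,25] -> hit [71/3,25] leaf, test {P1(miss), P5@t=71/3}
        N4 x:[25,27] y:[27,28] z:[51/2,53/2] -> miss, prune
      N17 x:[94/3,33] y:[24,36] z:[13,33/2] -> miss, prune
    N16 x:[27,104/3] y:[49/2,73/2] z:[26,65/2] -> hit [27,65/2], descend [2, 9]
      N2 x:[27,29] y:[49/2,30] z:[59/2,65/2] -> miss, prune
      N9 x:[27,104/3] y:[57/2,73/2] z:[26,29] -> hit [57/2,29] leaf, test {P8(miss), P10(miss)}

order=[0, 14, 10, 11, 5, 1, 13, 12, 18, 15, 8, 3, 4, 17, 16, 2, 9]  |boxes|=17  |leaves|=3  hit=P5

== RESULT ==
17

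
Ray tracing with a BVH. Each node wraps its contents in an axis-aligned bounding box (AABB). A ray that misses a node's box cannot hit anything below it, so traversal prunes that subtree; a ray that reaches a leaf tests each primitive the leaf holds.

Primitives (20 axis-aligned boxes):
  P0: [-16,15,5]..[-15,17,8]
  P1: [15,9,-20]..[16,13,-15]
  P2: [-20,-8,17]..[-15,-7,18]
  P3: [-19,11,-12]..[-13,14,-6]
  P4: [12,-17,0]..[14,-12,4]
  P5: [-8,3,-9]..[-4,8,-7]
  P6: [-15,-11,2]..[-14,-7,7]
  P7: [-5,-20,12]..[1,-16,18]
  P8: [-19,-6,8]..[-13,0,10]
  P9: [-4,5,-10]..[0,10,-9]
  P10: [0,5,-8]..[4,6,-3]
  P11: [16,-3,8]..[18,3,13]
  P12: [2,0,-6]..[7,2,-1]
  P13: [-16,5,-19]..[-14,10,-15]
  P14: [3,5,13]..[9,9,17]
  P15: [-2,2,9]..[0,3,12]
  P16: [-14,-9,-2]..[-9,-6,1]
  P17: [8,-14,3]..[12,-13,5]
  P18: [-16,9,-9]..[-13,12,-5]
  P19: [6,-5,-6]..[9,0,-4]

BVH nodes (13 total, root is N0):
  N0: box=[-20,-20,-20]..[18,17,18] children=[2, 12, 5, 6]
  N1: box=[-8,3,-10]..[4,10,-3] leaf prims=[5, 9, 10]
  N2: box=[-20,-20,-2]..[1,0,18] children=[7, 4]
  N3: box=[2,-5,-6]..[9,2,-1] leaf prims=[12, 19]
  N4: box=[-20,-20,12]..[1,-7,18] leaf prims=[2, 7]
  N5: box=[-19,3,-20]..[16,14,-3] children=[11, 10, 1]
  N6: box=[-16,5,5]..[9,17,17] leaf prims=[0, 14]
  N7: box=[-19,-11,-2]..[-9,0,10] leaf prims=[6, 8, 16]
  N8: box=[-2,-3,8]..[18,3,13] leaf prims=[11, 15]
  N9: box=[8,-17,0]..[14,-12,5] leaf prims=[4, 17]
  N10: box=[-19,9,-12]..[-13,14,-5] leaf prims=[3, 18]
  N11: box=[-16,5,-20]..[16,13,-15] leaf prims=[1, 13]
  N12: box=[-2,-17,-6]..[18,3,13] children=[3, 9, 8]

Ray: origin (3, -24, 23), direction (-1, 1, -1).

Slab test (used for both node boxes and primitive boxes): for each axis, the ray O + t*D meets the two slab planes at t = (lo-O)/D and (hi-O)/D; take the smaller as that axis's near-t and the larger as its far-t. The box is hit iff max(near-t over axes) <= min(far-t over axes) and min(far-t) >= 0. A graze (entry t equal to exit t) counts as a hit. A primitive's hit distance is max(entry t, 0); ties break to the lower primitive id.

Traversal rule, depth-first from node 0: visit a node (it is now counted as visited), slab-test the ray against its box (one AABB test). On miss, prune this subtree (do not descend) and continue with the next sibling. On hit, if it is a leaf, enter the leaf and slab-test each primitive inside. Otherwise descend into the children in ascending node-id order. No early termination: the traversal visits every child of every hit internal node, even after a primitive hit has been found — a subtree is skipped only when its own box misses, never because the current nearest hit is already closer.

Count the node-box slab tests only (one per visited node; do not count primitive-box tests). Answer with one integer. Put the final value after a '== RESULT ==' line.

Trace the traversal:
N0 x:[-15,23] y:[4,41] z:[5,43] -> hit [5,23], descend [2, 5, 6, 12]
  N2 x:[2,23] y:[4,24] z:[5,25] -> hit [5,23], descend [4, 7]
    N4 x:[2,23] y:[4,17] z:[5,11] -> hit [5,11] leaf, test {P2(miss), P7@t=5}
    N7 x:[12,22] y:[13,24] z:[13,25] -> hit [13,22] leaf, test {P6@t=17, P8(miss), P16(miss)}
  N5 x:[-13,22] y:[27,38] z:[26,43] -> miss, prune
  N6 x:[-6,19] y:[29,41] z:[6,18] -> miss, prune
  N12 x:[-15,5] y:[7,27] z:[10,29] -> miss, prune

7 AABB tests over nodes [0, 2, 4, 7, 5, 6, 12]; 2 leaves entered; closest P7.

== RESULT ==
7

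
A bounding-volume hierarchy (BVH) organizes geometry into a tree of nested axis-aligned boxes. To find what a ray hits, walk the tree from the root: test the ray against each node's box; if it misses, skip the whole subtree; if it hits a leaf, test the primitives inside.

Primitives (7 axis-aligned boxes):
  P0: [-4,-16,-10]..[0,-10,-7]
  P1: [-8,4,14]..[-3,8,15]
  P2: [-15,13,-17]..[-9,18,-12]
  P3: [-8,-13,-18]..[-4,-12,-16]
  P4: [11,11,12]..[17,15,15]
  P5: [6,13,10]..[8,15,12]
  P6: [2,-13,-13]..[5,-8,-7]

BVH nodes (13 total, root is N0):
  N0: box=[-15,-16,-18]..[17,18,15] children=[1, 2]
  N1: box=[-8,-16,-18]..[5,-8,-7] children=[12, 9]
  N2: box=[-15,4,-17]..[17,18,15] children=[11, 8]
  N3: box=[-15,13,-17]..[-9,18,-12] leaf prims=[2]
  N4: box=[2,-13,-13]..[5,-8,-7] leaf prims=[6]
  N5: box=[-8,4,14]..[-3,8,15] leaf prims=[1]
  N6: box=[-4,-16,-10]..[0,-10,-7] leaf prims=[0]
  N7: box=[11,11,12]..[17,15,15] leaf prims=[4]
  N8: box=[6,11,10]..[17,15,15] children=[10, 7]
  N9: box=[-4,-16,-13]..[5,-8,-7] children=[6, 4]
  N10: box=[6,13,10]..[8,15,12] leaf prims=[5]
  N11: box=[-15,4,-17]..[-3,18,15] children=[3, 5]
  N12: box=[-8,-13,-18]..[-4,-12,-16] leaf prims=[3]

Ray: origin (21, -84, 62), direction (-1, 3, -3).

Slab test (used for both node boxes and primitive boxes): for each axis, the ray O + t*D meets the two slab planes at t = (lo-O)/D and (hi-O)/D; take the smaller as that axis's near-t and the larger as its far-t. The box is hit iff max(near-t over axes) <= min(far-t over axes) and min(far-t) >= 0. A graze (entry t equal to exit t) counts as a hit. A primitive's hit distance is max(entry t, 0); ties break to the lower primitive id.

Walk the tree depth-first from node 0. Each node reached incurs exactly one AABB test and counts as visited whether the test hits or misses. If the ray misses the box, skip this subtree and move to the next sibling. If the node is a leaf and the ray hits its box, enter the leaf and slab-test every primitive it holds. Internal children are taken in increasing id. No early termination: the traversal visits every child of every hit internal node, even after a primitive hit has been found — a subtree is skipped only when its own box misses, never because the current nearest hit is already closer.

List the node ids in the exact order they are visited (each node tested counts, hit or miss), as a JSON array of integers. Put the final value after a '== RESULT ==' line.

Walk:
N0 x:[4,36] y:[68/3,34] z:[47/3,80/3] -> hit [68/3,80/3], descend [1, 2]
  N1 x:[16,29] y:[68/3,76/3] z:[23,80/3] -> hit [23,76/3], descend [9, 12]
    N9 x:[16,25] y:[68/3,76/3] z:[23,25] -> hit [23,25], descend [4, 6]
      N4 x:[16,19] y:[71/3,76/3] z:[23,25] -> miss, prune
      N6 x:[21,25] y:[68/3,74/3] z:[23,24] -> hit [23,24] leaf, test {P0@t=23}
    N12 x:[25,29] y:[71/3,24] z:[26,80/3] -> miss, prune
  N2 x:[4,36] y:[88/3,34] z:[47/3,79/3] -> miss, prune

Visited [0, 1, 9, 4, 6, 12, 2]. Tests: 7 box, 1 leaf. Nearest: P0.

== RESULT ==
[0, 1, 9, 4, 6, 12, 2]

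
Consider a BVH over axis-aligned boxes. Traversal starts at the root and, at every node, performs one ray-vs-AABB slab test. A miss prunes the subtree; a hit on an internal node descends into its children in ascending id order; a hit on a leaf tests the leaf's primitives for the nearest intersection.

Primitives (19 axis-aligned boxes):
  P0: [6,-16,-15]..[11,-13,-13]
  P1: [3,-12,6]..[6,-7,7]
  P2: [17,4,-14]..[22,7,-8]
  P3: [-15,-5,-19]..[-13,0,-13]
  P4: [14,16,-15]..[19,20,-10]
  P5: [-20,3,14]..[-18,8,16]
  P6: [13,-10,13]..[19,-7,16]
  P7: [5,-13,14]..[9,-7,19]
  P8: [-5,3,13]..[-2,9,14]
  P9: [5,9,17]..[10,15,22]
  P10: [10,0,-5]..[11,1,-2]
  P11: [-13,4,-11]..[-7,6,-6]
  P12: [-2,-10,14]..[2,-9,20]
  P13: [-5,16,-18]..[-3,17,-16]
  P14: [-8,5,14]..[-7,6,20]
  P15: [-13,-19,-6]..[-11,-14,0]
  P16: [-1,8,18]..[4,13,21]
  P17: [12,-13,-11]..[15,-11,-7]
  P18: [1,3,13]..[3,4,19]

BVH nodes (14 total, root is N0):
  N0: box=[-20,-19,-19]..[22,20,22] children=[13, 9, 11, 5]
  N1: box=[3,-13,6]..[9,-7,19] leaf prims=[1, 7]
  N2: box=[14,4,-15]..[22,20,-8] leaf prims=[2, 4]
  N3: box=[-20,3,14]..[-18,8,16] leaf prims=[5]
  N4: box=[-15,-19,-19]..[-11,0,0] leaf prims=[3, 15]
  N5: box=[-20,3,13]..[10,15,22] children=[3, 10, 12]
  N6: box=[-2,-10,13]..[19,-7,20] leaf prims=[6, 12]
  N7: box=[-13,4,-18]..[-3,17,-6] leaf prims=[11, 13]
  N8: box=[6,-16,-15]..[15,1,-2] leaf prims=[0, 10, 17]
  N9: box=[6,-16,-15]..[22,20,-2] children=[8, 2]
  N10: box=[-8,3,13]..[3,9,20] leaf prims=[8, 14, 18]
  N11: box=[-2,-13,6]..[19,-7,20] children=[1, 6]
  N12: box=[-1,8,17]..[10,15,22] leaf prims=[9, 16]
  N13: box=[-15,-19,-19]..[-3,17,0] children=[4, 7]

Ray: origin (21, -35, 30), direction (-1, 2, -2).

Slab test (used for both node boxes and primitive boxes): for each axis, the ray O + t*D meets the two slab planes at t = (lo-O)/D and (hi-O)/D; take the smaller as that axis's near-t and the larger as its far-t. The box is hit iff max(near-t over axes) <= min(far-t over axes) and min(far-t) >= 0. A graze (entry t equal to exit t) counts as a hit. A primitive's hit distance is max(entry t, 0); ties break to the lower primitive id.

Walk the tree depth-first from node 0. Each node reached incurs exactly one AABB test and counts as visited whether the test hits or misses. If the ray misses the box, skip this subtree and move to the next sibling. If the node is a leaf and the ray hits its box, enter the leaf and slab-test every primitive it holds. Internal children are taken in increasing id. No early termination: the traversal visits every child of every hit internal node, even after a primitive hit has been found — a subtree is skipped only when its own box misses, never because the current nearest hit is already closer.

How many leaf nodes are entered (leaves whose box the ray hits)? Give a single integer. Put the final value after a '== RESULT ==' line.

Trace the traversal:
N0 x:[-1,41] y:[8,55/2] z:[4,49/2] -> hit [8,49/2], descend [5, 9, 11, 13]
  N5 x:[11,41] y:[19,25] z:[4,17/2] -> miss, prune
  N9 x:[-1,15] y:[19/2,55/2] z:[16,45/2] -> miss, prune
  N11 x:[2,23] y:[11,14] z:[5,12] -> hit [11,12], descend [1, 6]
    N1 x:[12,18] y:[11,14] z:[11/2,12] -> hit [12,12] leaf, test {P1(miss), P7(miss)}
    N6 x:[2,23] y:[25/2,14] z:[5,17/2] -> miss, prune
  N13 x:[24,36] y:[8,26] z:[15,49/2] -> hit [24,49/2], descend [4, 7]
    N4 x:[32,36] y:[8,35/2] z:[15,49/2] -> miss, prune
    N7 x:[24,34] y:[39/2,26] z:[18,24] -> hit [24,24] leaf, test {P11(miss), P13(miss)}

order=[0, 5, 9, 11, 1, 6, 13, 4, 7]  |boxes|=9  |leaves|=2  hit=miss

== RESULT ==
2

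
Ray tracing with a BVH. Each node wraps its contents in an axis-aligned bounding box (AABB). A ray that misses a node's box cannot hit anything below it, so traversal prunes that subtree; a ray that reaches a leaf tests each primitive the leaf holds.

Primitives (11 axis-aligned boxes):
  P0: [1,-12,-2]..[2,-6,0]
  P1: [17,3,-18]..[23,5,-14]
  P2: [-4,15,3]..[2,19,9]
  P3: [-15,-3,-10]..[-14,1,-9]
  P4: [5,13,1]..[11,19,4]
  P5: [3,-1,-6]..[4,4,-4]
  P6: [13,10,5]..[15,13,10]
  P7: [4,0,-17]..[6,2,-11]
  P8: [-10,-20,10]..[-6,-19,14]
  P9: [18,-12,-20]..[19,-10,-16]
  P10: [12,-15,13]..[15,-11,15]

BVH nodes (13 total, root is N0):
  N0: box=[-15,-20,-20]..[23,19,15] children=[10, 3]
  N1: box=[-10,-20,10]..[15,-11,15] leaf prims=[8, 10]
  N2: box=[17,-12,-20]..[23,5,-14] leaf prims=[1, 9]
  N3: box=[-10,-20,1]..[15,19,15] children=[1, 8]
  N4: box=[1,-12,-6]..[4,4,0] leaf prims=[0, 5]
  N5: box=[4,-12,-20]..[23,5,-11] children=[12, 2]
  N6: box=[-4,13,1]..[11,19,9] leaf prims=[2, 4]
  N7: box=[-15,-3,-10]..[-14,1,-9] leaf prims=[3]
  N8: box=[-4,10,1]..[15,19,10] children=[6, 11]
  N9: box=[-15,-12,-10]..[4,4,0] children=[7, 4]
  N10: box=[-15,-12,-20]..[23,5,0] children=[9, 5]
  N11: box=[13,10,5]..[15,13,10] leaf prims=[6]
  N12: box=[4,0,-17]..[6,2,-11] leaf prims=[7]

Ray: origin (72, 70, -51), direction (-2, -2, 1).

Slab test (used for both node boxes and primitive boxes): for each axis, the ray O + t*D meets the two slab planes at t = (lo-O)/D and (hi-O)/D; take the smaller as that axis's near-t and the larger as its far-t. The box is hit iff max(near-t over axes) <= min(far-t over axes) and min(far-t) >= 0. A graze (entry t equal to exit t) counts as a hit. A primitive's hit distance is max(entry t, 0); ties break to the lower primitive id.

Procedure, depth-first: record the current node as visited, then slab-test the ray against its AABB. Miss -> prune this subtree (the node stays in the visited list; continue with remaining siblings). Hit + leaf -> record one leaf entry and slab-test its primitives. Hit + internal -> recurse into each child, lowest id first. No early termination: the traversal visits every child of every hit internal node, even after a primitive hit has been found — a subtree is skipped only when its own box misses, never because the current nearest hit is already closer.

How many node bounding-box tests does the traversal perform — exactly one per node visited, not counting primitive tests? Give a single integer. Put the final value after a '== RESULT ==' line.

Trace the traversal:
N0 x:[49/2,87/2] y:[51/2,45] z:[31,66] -> hit [31,87/2], descend [3, 10]
  N3 x:[57/2,41] y:[51/2,45] z:[52,66] -> miss, prune
  N10 x:[49/2,87/2] y:[65/2,41] z:[31,51] -> hit [65/2,41], descend [5, 9]
    N5 x:[49/2,34] y:[65/2,41] z:[31,40] -> hit [65/2,34], descend [2, 12]
      N2 x:[49/2,55/2] y:[65/2,41] z:[31,37] -> miss, prune
      N12 x:[33,34] y:[34,35] z:[34,40] -> hit [34,34] leaf, test {P7@t=34}
    N9 x:[34,87/2] y:[33,41] z:[41,51] -> hit [41,41], descend [4, 7]
      N4 x:[34,71/2] y:[33,41] z:[45,51] -> miss, prune
      N7 x:[43,87/2] y:[69/2,73/2] z:[41,42] -> miss, prune

Visited [0, 3, 10, 5, 2, 12, 9, 4, 7]. Tests: 9 box, 1 leaf. Nearest: P7.

== RESULT ==
9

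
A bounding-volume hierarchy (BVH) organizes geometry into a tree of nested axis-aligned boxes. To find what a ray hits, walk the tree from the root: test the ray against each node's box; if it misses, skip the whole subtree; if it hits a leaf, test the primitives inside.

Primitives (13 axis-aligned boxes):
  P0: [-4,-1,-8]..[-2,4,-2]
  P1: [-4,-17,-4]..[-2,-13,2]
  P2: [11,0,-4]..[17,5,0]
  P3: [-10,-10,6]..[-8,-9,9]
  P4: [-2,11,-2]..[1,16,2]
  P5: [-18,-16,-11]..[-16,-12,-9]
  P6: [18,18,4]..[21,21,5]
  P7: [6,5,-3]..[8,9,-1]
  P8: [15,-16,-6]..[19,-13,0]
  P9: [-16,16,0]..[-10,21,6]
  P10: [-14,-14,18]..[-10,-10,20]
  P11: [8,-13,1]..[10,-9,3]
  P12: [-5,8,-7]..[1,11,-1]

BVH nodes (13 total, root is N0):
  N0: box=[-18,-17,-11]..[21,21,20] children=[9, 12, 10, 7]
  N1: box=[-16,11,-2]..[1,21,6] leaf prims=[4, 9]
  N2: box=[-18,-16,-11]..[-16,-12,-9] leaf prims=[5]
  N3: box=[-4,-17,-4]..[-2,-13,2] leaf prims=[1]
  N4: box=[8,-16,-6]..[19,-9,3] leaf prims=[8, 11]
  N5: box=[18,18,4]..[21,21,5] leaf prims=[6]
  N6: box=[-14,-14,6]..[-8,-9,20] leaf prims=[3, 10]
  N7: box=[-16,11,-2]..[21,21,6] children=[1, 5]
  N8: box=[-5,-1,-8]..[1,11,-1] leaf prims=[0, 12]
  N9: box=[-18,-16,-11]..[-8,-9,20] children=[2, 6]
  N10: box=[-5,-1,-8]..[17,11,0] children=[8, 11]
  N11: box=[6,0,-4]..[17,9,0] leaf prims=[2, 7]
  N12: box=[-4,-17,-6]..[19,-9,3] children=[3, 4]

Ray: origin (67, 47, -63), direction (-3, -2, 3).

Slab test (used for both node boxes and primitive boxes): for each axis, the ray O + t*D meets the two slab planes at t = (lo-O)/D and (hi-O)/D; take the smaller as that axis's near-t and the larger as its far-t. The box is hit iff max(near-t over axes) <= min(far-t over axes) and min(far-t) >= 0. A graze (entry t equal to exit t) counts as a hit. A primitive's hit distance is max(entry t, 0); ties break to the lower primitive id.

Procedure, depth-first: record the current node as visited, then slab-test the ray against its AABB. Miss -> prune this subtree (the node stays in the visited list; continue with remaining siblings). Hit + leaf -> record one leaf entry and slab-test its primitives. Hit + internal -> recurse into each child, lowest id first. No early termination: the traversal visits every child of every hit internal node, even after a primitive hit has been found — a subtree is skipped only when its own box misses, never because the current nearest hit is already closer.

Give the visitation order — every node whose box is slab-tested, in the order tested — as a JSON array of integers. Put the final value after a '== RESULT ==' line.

Trace the traversal:
N0 x:[46/3,85/3] y:[13,32] z:[52/3,83/3] -> hit [52/3,83/3], descend [7, 9, 10, 12]
  N7 x:[46/3,83/3] y:[13,18] z:[61/3,23] -> miss, prune
  N9 x:[25,85/3] y:[28,63/2] z:[52/3,83/3] -> miss, prune
  N10 x:[50/3,24] y:[18,24] z:[55/3,21] -> hit [55/3,21], descend [8, 11]
    N8 x:[22,24] y:[18,24] z:[55/3,62/3] -> miss, prune
    N11 x:[50/3,61/3] y:[19,47/2] z:[59/3,21] -> hit [59/3,61/3] leaf, test {P2(miss), P7@t=20}
  N12 x:[16,71/3] y:[28,32] z:[19,22] -> miss, prune

Visited [0, 7, 9, 10, 8, 11, 12]. Tests: 7 box, 1 leaf. Nearest: P7.

== RESULT ==
[0, 7, 9, 10, 8, 11, 12]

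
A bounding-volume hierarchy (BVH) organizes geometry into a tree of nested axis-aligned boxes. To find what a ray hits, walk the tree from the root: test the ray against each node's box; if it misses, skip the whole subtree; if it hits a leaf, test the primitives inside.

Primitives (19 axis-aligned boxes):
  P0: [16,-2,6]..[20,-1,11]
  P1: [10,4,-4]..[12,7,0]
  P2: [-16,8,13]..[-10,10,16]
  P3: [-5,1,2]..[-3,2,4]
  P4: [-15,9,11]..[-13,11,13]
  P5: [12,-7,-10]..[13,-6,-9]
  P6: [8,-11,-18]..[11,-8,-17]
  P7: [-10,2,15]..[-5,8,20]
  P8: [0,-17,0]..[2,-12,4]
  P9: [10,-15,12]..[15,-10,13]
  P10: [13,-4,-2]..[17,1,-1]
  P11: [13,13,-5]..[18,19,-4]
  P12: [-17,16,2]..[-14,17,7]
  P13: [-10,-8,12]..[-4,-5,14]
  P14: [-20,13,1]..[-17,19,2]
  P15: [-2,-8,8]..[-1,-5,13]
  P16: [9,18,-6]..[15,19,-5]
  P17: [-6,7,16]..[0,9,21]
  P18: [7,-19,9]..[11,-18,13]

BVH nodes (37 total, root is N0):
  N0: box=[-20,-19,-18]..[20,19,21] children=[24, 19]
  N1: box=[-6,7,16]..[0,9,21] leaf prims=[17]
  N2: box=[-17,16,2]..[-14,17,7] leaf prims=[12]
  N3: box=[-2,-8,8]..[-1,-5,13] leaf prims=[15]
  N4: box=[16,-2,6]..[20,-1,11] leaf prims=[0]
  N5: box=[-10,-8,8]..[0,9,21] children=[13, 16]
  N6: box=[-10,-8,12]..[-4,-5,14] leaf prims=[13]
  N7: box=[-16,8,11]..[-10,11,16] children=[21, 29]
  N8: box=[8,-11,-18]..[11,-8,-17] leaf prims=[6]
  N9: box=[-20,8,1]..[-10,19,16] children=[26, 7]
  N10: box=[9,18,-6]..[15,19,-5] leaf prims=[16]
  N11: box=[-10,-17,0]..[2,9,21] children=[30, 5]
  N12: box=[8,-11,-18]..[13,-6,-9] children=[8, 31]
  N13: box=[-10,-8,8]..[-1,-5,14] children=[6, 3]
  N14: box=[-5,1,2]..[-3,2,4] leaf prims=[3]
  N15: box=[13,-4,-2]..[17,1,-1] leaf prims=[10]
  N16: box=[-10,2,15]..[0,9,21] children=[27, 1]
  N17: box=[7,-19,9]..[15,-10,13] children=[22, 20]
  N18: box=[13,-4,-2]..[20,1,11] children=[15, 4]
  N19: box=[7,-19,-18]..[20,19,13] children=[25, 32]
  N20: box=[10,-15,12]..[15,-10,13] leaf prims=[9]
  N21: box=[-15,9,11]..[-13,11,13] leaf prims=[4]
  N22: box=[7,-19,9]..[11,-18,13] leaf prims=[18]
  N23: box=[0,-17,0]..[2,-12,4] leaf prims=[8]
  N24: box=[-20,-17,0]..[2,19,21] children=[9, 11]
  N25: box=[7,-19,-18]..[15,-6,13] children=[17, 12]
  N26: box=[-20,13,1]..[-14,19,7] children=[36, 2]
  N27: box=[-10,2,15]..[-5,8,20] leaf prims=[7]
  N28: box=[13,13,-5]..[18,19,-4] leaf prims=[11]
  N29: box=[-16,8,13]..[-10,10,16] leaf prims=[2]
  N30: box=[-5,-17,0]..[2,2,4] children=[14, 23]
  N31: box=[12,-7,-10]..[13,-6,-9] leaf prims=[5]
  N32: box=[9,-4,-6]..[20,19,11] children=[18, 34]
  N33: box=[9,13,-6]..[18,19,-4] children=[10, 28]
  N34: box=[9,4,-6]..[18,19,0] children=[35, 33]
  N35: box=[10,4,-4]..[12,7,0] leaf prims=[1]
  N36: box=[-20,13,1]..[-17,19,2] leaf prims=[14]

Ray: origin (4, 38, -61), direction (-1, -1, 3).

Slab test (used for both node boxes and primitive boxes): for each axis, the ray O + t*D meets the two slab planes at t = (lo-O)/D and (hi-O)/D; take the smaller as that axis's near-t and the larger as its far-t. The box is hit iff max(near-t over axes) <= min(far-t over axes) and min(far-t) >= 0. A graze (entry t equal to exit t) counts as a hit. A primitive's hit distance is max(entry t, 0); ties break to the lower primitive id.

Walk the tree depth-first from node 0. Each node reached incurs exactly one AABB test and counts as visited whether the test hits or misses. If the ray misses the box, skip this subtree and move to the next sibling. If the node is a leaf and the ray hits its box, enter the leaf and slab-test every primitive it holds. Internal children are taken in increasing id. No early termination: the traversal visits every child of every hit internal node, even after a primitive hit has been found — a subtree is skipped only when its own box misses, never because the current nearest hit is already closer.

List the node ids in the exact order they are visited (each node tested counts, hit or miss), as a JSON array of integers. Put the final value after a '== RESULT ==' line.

Walk:
N0 x:[-16,24] y:[19,57] z:[43/3,82/3] -> hit [19,24], descend [19, 24]
  N19 x:[-16,-3] y:[19,57] z:[43/3,74/3] -> miss, prune
  N24 x:[2,24] y:[19,55] z:[61/3,82/3] -> hit [61/3,24], descend [9, 11]
    N9 x:[14,24] y:[19,30] z:[62/3,77/3] -> hit [62/3,24], descend [7, 26]
      N7 x:[14,20] y:[27,30] z:[24,77/3] -> miss, prune
      N26 x:[18,24] y:[19,25] z:[62/3,68/3] -> hit [62/3,68/3], descend [2, 36]
        N2 x:[18,21] y:[21,22] z:[21,68/3] -> hit [21,21] leaf, test {P12@t=21}
        N36 x:[21,24] y:[19,25] z:[62/3,21] -> hit [21,21] leaf, test {P14@t=21}
    N11 x:[2,14] y:[29,55] z:[61/3,82/3] -> miss, prune

Visited [0, 19, 24, 9, 7, 26, 2, 36, 11]. Tests: 9 box, 2 leaf. Nearest: P12.

== RESULT ==
[0, 19, 24, 9, 7, 26, 2, 36, 11]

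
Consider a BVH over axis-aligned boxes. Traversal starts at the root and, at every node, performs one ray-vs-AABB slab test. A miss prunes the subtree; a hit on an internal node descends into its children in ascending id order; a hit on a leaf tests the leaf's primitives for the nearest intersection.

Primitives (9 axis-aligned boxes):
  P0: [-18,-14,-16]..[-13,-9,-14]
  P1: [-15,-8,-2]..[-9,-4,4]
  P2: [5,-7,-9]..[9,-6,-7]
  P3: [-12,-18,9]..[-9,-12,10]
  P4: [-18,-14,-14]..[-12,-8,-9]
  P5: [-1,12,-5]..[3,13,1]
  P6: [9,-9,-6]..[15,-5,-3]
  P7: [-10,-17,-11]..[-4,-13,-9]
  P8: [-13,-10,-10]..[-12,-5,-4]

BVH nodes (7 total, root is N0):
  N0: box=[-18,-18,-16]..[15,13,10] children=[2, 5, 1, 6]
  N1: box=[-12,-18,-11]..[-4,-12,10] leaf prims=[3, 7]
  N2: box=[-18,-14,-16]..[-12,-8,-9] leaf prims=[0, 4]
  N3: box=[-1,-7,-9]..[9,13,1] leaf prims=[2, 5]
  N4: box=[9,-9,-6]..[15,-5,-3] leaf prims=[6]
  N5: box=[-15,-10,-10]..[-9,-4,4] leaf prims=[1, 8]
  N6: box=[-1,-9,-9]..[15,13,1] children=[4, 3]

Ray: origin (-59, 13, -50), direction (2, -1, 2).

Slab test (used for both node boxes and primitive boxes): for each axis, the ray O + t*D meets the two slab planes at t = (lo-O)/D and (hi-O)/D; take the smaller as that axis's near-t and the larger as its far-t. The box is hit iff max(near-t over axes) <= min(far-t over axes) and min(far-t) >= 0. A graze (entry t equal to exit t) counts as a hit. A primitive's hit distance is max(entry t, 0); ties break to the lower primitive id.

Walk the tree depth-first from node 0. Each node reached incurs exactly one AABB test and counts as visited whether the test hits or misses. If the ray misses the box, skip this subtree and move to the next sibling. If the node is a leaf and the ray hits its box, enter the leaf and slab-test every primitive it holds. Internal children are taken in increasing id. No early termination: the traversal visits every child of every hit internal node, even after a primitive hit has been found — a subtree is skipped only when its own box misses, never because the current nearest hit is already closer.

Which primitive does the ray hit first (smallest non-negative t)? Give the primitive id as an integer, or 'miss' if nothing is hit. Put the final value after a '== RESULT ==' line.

Walk:
N0 x:[41/2,37] y:[0,31] z:[17,30] -> hit [41/2,30], descend [1, 2, 5, 6]
  N1 x:[47/2,55/2] y:[25,31] z:[39/2,30] -> hit [25,55/2] leaf, test {P3(miss), P7(miss)}
  N2 x:[41/2,47/2] y:[21,27] z:[17,41/2] -> miss, prune
  N5 x:[22,25] y:[17,23] z:[20,27] -> hit [22,23] leaf, test {P1(miss), P8@t=23}
  N6 x:[29,37] y:[0,22] z:[41/2,51/2] -> miss, prune

Visited [0, 1, 2, 5, 6]. Tests: 5 box, 2 leaf. Nearest: P8.

== RESULT ==
8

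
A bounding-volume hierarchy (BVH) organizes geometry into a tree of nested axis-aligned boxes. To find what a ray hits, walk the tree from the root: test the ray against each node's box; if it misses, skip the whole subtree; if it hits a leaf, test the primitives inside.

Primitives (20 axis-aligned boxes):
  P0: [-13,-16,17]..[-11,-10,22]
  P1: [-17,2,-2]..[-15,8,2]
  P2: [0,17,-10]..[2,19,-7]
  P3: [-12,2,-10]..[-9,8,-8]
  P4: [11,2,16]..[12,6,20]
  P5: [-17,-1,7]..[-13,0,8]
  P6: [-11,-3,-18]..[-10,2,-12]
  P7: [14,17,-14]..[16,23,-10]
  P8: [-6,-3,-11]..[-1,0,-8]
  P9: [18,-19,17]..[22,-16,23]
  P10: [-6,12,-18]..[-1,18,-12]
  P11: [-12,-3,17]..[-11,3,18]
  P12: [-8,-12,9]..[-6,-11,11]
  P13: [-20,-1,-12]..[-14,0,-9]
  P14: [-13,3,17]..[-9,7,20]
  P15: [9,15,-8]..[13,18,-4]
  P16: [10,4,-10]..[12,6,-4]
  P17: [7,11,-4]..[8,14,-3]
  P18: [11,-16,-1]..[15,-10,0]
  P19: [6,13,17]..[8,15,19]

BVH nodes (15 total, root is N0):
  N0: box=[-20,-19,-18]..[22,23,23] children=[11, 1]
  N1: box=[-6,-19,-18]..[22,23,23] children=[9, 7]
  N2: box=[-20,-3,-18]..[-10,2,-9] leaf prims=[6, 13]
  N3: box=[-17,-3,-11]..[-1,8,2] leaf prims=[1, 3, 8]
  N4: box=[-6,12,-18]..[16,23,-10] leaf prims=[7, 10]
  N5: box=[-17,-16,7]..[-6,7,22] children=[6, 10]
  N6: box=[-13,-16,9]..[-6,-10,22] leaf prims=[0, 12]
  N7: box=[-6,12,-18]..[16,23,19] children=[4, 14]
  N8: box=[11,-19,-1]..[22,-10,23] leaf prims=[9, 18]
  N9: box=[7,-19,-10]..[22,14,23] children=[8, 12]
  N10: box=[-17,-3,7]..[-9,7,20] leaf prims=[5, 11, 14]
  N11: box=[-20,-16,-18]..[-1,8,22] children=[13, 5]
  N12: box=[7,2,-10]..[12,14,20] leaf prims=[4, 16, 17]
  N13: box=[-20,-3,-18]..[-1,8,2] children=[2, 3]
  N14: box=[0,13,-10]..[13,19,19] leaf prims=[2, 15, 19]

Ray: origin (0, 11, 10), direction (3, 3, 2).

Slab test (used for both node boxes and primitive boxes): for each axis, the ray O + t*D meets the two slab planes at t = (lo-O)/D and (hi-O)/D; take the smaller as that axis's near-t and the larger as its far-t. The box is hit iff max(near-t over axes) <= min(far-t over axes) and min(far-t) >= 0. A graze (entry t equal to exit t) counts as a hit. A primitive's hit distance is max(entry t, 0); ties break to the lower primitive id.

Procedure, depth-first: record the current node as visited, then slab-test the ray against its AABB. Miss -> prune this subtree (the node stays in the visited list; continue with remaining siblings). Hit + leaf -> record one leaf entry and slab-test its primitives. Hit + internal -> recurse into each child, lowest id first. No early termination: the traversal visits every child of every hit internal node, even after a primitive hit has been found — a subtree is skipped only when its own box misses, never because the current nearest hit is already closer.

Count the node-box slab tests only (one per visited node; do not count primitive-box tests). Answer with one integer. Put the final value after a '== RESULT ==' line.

Traverse from the root:
N0 x:[-20/3,22/3] y:[-10,4] z:[-14,13/2] -> hit [-20/3,4], descend [1, 11]
  N1 x:[-2,22/3] y:[-10,4] z:[-14,13/2] -> hit [-2,4], descend [7, 9]
    N7 x:[-2,16/3] y:[1/3,4] z:[-14,9/2] -> hit [1/3,4], descend [4, 14]
      N4 x:[-2,16/3] y:[1/3,4] z:[-14,-10] -> miss, prune
      N14 x:[0,13/3] y:[2/3,8/3] z:[-10,9/2] -> hit [2/3,8/3] leaf, test {P2(miss), P15(miss), P19(miss)}
    N9 x:[7/3,22/3] y:[-10,1] z:[-10,13/2] -> miss, prune
  N11 x:[-20/3,-1/3] y:[-9,-1] z:[-14,6] -> miss, prune

Summary -> nodes [0, 1, 7, 4, 14, 9, 11]; box-tests=7; leaf-entries=1; first=miss

== RESULT ==
7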